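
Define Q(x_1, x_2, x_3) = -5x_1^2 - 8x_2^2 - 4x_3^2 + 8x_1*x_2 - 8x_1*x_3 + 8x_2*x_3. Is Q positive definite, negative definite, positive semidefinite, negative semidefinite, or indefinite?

The associated matrix is A = [[-5, 4, -4], [4, -8, 4], [-4, 4, -4]].
Congruent diagonalization of A (simultaneous row and column reduction) yields pivots -5, -24/5, -2/3.
Counting signs: 3 negative.
Hence Q is negative definite.

negative definite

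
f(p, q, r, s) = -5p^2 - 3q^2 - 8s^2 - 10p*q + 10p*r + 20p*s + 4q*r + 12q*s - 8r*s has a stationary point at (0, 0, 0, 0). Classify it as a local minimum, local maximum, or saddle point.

The Hessian at the origin is H = [[-10, -10, 10, 20], [-10, -6, 4, 12], [10, 4, 0, -8], [20, 12, -8, -16]].
An LDLᵀ factorisation of H has diagonal entries -10, 4, 1, 8.
That gives 3 positive, 1 negative pivots.
H is indefinite, so the origin is a saddle point.

saddle point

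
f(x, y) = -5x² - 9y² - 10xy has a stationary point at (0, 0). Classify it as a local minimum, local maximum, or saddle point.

The Hessian at the origin is H = [[-10, -10], [-10, -18]].
det H = -10·-18 − (-10)² = 80 > 0 and H[1,1] = -10 < 0, so H is negative definite.
Therefore the origin is a local maximum.

local maximum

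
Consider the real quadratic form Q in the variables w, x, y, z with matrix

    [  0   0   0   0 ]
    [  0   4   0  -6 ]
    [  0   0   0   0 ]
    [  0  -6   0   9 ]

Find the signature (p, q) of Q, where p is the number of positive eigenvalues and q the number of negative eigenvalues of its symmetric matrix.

(1, 0)

Symmetric row and column elimination reduces A to a congruent diagonal form with pivots 0, 4, 0, 0.
That gives 1 positive, 3 zero pivots.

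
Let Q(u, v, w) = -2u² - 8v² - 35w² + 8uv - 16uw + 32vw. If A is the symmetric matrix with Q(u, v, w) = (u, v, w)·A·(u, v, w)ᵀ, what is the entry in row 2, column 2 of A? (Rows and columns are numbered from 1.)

The coefficient of v² in Q is -8, and that is exactly A[2,2].

-8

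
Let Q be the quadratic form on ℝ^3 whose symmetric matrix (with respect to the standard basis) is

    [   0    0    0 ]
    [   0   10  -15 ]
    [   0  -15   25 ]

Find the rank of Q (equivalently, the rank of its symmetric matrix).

Congruent diagonalization of A (simultaneous row and column reduction) yields pivots 0, 10, 5/2.
So there are 2 positive, 1 zero pivots.
The rank is the number of nonzero pivots: 2.

2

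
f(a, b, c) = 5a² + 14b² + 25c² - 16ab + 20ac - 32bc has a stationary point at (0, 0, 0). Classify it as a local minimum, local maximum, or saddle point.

local minimum

The Hessian at the origin is H = [[10, -16, 20], [-16, 28, -32], [20, -32, 50]].
Congruent diagonalization of H (simultaneous row and column reduction) yields pivots 10, 12/5, 10.
So there are 3 positive pivots.
H is positive definite, so the origin is a strict local minimum.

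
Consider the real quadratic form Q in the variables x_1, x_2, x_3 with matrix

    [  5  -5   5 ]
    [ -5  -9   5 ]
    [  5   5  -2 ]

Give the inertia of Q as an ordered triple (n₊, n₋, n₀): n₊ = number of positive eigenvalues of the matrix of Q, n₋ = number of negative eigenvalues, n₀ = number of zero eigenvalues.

Applying the same elementary operations to the rows and columns of A produces a congruent diagonal matrix with entries 5, -14, 1/7.
So there are 2 positive, 1 negative pivots.

(2, 1, 0)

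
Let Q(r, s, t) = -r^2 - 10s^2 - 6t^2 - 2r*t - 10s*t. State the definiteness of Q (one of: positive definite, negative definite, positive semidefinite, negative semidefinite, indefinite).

negative definite

The symmetric matrix is A = [[-1, 0, -1], [0, -10, -5], [-1, -5, -6]].
An LDLᵀ factorisation of A has diagonal entries -1, -10, -5/2.
So there are 3 negative pivots.
Hence Q is negative definite.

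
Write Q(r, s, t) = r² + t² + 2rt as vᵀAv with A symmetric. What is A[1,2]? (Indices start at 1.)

The coefficient of r·s in Q is 0. For a symmetric A this equals A[1,2] + A[2,1] = 2·A[1,2].
So A[1,2] = 0/2 = 0.

0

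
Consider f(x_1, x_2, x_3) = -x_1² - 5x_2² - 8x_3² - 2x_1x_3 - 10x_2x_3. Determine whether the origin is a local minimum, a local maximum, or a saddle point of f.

local maximum

The Hessian at the origin is H = [[-2, 0, -2], [0, -10, -10], [-2, -10, -16]].
Applying the same elementary operations to the rows and columns of H produces a congruent diagonal matrix with entries -2, -10, -4.
So there are 3 negative pivots.
H is negative definite, so the origin is a strict local maximum.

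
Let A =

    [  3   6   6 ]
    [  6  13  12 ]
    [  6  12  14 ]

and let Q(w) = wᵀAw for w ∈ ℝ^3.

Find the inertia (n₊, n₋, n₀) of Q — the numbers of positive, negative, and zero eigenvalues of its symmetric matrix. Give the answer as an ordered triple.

(3, 0, 0)

Congruent diagonalization of A (simultaneous row and column reduction) yields pivots 3, 1, 2.
Counting signs: 3 positive.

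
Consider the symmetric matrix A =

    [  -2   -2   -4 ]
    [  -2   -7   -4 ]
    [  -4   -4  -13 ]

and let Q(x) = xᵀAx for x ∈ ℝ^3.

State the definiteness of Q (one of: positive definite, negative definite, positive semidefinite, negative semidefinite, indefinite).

negative definite

Leading principal minors: Δ_1 = -2, Δ_2 = 10, Δ_3 = -50.
The signs alternate starting with Δ_1 < 0, so by Sylvester's criterion Q is negative definite.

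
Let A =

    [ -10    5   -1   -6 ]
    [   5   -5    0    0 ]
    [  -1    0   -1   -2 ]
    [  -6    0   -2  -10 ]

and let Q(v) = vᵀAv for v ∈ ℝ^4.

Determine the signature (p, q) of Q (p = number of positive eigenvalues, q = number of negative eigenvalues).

(0, 4)

Row-reducing A symmetrically gives the diagonal entries -10, -5/2, -4/5, -2.
That gives 4 negative pivots.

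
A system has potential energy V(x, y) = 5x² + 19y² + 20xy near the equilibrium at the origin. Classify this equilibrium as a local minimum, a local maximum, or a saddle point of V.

saddle point

The Hessian at the origin is H = [[10, 20], [20, 38]].
det H = 10·38 − (20)² = -20 < 0, so H is indefinite.
Therefore the origin is a saddle point.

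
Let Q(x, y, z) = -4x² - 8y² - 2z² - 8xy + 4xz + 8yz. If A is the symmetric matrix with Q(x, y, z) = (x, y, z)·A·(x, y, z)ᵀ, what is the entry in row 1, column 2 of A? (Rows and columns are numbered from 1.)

-4

The coefficient of x·y in Q is -8. For a symmetric A this equals A[1,2] + A[2,1] = 2·A[1,2].
So A[1,2] = -8/2 = -4.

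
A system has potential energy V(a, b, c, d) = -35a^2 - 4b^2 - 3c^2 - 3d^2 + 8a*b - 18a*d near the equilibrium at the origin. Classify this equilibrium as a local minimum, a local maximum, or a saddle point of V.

local maximum

The Hessian at the origin is H = [[-70, 8, 0, -18], [8, -8, 0, 0], [0, 0, -6, 0], [-18, 0, 0, -6]].
Congruent diagonalization of H (simultaneous row and column reduction) yields pivots -70, -248/35, -6, -24/31.
That gives 4 negative pivots.
H is negative definite, so the origin is a strict local maximum.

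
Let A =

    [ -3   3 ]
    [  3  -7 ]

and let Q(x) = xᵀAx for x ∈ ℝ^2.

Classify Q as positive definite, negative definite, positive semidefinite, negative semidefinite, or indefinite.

negative definite

For the 2×2 matrix [[-3, 3], [3, -7]]: det = -3·-7 − (3)² = 12, trace = -10.
det > 0 so both eigenvalues share the sign of the trace; trace = -10 < 0 ⇒ both negative.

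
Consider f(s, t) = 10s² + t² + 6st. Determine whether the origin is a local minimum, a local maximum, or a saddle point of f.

local minimum

The Hessian at the origin is H = [[20, 6], [6, 2]].
det H = 20·2 − (6)² = 4 > 0 and H[1,1] = 20 > 0, so H is positive definite.
Therefore the origin is a local minimum.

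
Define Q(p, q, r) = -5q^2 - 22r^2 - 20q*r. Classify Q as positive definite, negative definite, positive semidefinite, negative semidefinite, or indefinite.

negative semidefinite

The symmetric matrix is A = [[0, 0, 0], [0, -5, -10], [0, -10, -22]].
Congruent diagonalization of A (simultaneous row and column reduction) yields pivots 0, -5, -2.
Counting signs: 2 negative, 1 zero.
Hence Q is negative semidefinite.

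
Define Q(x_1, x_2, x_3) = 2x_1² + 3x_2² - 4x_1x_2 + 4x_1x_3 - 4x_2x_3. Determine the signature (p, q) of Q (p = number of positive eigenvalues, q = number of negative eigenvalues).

(2, 1)

The symmetric matrix is A = [[2, -2, 2], [-2, 3, -2], [2, -2, 0]].
Row-reducing A symmetrically gives the diagonal entries 2, 1, -2.
That gives 2 positive, 1 negative pivots.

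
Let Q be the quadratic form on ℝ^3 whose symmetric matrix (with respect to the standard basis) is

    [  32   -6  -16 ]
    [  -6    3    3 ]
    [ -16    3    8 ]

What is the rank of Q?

2

Symmetric row and column elimination reduces A to a congruent diagonal form with pivots 32, 15/8, 0.
That gives 2 positive, 1 zero pivots.
The rank is the number of nonzero pivots: 2.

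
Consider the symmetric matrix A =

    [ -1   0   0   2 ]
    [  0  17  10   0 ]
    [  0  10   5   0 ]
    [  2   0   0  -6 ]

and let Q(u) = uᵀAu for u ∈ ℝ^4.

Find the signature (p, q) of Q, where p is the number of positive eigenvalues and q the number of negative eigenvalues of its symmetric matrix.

(1, 3)

Row-reducing A symmetrically gives the diagonal entries -1, 17, -15/17, -2.
Counting signs: 1 positive, 3 negative.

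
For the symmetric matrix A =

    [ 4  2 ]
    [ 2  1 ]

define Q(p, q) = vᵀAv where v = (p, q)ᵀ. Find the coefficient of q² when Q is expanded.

1

The coefficient of q² is the diagonal entry A[2,2] = 1.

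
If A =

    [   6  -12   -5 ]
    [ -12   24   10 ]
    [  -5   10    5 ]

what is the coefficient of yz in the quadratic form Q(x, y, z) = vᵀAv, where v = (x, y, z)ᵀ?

The coefficient of yz is A[2,3] + A[3,2] = 2·10 = 20.

20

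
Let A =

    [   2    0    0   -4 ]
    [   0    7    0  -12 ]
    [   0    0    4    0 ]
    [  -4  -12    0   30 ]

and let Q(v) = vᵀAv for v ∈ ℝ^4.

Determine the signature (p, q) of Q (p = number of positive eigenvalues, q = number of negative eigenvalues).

(4, 0)

Congruent diagonalization of A (simultaneous row and column reduction) yields pivots 2, 7, 4, 10/7.
That gives 4 positive pivots.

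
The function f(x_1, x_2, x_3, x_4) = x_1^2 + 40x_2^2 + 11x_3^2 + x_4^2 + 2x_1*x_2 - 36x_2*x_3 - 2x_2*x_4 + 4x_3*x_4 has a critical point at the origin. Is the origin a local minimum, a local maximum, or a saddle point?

local minimum

The Hessian at the origin is H = [[2, 2, 0, 0], [2, 80, -36, -2], [0, -36, 22, 4], [0, -2, 4, 2]].
Congruent diagonalization of H (simultaneous row and column reduction) yields pivots 2, 78, 70/13, 4/21.
That gives 4 positive pivots.
H is positive definite, so the origin is a strict local minimum.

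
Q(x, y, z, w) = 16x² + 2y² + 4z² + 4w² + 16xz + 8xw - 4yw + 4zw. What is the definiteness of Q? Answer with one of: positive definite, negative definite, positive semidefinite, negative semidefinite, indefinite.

The associated matrix is A = [[16, 0, 8, 4], [0, 2, 0, -2], [8, 0, 4, 2], [4, -2, 2, 4]].
Symmetric row and column elimination reduces A to a congruent diagonal form with pivots 16, 2, 0, 1.
That gives 3 positive, 1 zero pivots.
Hence Q is positive semidefinite.

positive semidefinite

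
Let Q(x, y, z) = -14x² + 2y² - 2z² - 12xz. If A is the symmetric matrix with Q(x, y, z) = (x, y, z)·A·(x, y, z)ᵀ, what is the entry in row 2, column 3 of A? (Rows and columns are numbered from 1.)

0

The coefficient of y·z in Q is 0. For a symmetric A this equals A[2,3] + A[3,2] = 2·A[2,3].
So A[2,3] = 0/2 = 0.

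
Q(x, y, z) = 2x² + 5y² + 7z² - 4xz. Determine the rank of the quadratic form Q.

3

Write A = [[2, 0, -2], [0, 5, 0], [-2, 0, 7]].
Applying the same elementary operations to the rows and columns of A produces a congruent diagonal matrix with entries 2, 5, 5.
That gives 3 positive pivots.
The rank is the number of nonzero pivots: 3.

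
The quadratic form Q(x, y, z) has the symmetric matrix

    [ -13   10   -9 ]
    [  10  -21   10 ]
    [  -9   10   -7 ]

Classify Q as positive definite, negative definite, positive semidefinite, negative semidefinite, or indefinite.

Leading principal minors: Δ_1 = -13, Δ_2 = 173, Δ_3 = -10.
The signs alternate starting with Δ_1 < 0, so by Sylvester's criterion Q is negative definite.

negative definite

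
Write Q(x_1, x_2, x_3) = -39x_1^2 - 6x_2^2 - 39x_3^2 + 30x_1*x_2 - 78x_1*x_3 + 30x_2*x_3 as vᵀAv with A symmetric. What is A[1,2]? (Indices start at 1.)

15

The coefficient of x_1·x_2 in Q is 30. For a symmetric A this equals A[1,2] + A[2,1] = 2·A[1,2].
So A[1,2] = 30/2 = 15.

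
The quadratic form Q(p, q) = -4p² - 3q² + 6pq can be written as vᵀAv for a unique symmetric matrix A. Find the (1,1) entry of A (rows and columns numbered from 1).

-4

The coefficient of p² in Q is -4, and that is exactly A[1,1].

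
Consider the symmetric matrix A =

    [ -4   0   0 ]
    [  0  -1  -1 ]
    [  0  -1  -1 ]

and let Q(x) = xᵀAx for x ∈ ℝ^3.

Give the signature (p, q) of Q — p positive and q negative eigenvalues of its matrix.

(0, 2)

Symmetric row and column elimination reduces A to a congruent diagonal form with pivots -4, -1, 0.
So there are 2 negative, 1 zero pivots.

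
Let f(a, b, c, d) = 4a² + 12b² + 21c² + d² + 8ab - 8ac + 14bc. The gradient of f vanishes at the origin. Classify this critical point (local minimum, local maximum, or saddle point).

local minimum

The Hessian at the origin is H = [[8, 8, -8, 0], [8, 24, 14, 0], [-8, 14, 42, 0], [0, 0, 0, 2]].
Congruent diagonalization of H (simultaneous row and column reduction) yields pivots 8, 16, 15/4, 2.
Counting signs: 4 positive.
H is positive definite, so the origin is a strict local minimum.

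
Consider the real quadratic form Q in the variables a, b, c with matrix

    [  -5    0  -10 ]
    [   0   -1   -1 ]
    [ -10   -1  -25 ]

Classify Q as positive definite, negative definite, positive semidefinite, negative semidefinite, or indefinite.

negative definite

Row-reducing A symmetrically gives the diagonal entries -5, -1, -4.
So there are 3 negative pivots.
Hence Q is negative definite.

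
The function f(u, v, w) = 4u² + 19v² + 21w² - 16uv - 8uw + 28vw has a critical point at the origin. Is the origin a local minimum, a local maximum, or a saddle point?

The Hessian at the origin is H = [[8, -16, -8], [-16, 38, 28], [-8, 28, 42]].
Symmetric row and column elimination reduces H to a congruent diagonal form with pivots 8, 6, 10.
So there are 3 positive pivots.
H is positive definite, so the origin is a strict local minimum.

local minimum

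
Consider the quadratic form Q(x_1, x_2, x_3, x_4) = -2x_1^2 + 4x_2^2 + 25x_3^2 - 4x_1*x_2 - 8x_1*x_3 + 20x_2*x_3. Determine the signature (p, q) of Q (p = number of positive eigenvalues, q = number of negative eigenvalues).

The associated matrix is A = [[-2, -2, -4, 0], [-2, 4, 10, 0], [-4, 10, 25, 0], [0, 0, 0, 0]].
Applying the same elementary operations to the rows and columns of A produces a congruent diagonal matrix with entries -2, 6, 1/3, 0.
Counting signs: 2 positive, 1 negative, 1 zero.

(2, 1)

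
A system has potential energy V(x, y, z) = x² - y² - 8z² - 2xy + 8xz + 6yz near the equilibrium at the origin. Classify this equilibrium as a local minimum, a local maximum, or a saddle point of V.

The Hessian at the origin is H = [[2, -2, 8], [-2, -2, 6], [8, 6, -16]].
Congruent diagonalization of H (simultaneous row and column reduction) yields pivots 2, -4, 1.
That gives 2 positive, 1 negative pivots.
H is indefinite, so the origin is a saddle point.

saddle point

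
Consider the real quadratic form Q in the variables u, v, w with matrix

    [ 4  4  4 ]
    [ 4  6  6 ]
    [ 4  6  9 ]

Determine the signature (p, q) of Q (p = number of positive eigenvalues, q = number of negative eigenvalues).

Congruent diagonalization of A (simultaneous row and column reduction) yields pivots 4, 2, 3.
Counting signs: 3 positive.

(3, 0)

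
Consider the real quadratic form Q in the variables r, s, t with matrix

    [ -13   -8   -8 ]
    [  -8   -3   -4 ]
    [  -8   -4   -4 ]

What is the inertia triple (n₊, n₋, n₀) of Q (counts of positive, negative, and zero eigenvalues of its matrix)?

Row-reducing A symmetrically gives the diagonal entries -13, 25/13, 12/25.
That gives 2 positive, 1 negative pivots.

(2, 1, 0)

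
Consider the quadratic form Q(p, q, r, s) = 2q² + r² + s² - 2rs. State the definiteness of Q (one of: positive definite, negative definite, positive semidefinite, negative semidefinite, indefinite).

The symmetric matrix is A = [[0, 0, 0, 0], [0, 2, 0, 0], [0, 0, 1, -1], [0, 0, -1, 1]].
Symmetric row and column elimination reduces A to a congruent diagonal form with pivots 0, 2, 1, 0.
So there are 2 positive, 2 zero pivots.
Hence Q is positive semidefinite.

positive semidefinite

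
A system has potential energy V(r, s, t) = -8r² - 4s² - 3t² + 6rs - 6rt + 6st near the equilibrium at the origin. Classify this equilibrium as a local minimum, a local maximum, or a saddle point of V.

local maximum

The Hessian at the origin is H = [[-16, 6, -6], [6, -8, 6], [-6, 6, -6]].
Congruent diagonalization of H (simultaneous row and column reduction) yields pivots -16, -23/4, -30/23.
That gives 3 negative pivots.
H is negative definite, so the origin is a strict local maximum.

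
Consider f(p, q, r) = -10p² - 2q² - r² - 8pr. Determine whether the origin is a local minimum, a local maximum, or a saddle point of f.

saddle point

The Hessian at the origin is H = [[-20, 0, -8], [0, -4, 0], [-8, 0, -2]].
Applying the same elementary operations to the rows and columns of H produces a congruent diagonal matrix with entries -20, -4, 6/5.
Counting signs: 1 positive, 2 negative.
H is indefinite, so the origin is a saddle point.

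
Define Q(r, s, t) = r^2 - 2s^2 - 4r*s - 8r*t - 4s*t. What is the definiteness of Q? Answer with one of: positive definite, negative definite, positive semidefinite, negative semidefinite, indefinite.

Write A = [[1, -2, -4], [-2, -2, -2], [-4, -2, 0]].
Congruent diagonalization of A (simultaneous row and column reduction) yields pivots 1, -6, 2/3.
That gives 2 positive, 1 negative pivots.
Hence Q is indefinite.

indefinite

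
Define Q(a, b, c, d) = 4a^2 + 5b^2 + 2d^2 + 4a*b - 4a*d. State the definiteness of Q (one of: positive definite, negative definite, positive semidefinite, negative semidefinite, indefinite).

The symmetric matrix is A = [[4, 2, 0, -2], [2, 5, 0, 0], [0, 0, 0, 0], [-2, 0, 0, 2]].
Symmetric row and column elimination reduces A to a congruent diagonal form with pivots 4, 4, 0, 3/4.
So there are 3 positive, 1 zero pivots.
Hence Q is positive semidefinite.

positive semidefinite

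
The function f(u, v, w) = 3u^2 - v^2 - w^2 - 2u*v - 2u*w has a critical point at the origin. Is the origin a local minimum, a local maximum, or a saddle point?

saddle point

The Hessian at the origin is H = [[6, -2, -2], [-2, -2, 0], [-2, 0, -2]].
Row-reducing H symmetrically gives the diagonal entries 6, -8/3, -5/2.
So there are 1 positive, 2 negative pivots.
H is indefinite, so the origin is a saddle point.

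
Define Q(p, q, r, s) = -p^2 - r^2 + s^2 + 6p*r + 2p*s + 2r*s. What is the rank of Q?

2

Write A = [[-1, 0, 3, 1], [0, 0, 0, 0], [3, 0, -1, 1], [1, 0, 1, 1]].
Symmetric row and column elimination reduces A to a congruent diagonal form with pivots -1, 0, 8, 0.
So there are 1 positive, 1 negative, 2 zero pivots.
The rank is the number of nonzero pivots: 2.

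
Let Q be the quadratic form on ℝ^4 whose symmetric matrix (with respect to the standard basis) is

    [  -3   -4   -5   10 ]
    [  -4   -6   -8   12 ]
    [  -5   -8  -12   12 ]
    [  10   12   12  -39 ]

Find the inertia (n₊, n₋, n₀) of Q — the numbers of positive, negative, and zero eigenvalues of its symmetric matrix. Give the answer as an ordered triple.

(1, 3, 0)

Applying the same elementary operations to the rows and columns of A produces a congruent diagonal matrix with entries -3, -2/3, -1, 1.
So there are 1 positive, 3 negative pivots.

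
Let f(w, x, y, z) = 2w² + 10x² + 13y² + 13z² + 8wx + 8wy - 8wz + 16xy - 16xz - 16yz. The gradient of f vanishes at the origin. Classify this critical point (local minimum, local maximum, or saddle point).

The Hessian at the origin is H = [[4, 8, 8, -8], [8, 20, 16, -16], [8, 16, 26, -16], [-8, -16, -16, 26]].
Applying the same elementary operations to the rows and columns of H produces a congruent diagonal matrix with entries 4, 4, 10, 10.
That gives 4 positive pivots.
H is positive definite, so the origin is a strict local minimum.

local minimum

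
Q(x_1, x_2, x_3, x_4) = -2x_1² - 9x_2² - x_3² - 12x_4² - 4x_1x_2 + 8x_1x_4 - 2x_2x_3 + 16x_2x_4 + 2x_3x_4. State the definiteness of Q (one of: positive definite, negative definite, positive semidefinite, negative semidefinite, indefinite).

The symmetric matrix of Q is A = [[-2, -2, 0, 4], [-2, -9, -1, 8], [0, -1, -1, 1], [4, 8, 1, -12]].
Leading principal minors: Δ_1 = -2, Δ_2 = 14, Δ_3 = -12, Δ_4 = 18.
The signs alternate starting with Δ_1 < 0, so by Sylvester's criterion Q is negative definite.

negative definite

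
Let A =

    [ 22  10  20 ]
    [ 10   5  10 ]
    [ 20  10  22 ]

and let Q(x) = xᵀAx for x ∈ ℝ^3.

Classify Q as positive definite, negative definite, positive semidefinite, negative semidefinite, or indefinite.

Applying the same elementary operations to the rows and columns of A produces a congruent diagonal matrix with entries 22, 5/11, 2.
So there are 3 positive pivots.
Hence Q is positive definite.

positive definite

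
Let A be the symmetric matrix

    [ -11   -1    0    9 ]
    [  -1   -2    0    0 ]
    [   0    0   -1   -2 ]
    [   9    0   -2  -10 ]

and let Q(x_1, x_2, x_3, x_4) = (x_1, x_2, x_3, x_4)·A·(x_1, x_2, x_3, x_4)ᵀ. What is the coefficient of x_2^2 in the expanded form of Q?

-2

The coefficient of x_2^2 is the diagonal entry A[2,2] = -2.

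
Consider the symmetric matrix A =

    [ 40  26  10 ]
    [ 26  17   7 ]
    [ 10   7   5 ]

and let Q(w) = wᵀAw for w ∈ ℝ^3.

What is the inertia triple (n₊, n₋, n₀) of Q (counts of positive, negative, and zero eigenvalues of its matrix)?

(2, 0, 1)

Applying the same elementary operations to the rows and columns of A produces a congruent diagonal matrix with entries 40, 1/10, 0.
That gives 2 positive, 1 zero pivots.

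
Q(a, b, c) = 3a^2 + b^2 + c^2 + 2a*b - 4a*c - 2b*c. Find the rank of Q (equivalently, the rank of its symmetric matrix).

The associated matrix is A = [[3, 1, -2], [1, 1, -1], [-2, -1, 1]].
Symmetric row and column elimination reduces A to a congruent diagonal form with pivots 3, 2/3, -1/2.
So there are 2 positive, 1 negative pivots.
The rank is the number of nonzero pivots: 3.

3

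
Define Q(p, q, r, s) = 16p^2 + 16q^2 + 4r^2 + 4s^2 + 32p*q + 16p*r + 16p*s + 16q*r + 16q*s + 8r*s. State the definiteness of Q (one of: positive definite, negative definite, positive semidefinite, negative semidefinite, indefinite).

positive semidefinite

The symmetric matrix is A = [[16, 16, 8, 8], [16, 16, 8, 8], [8, 8, 4, 4], [8, 8, 4, 4]].
Congruent diagonalization of A (simultaneous row and column reduction) yields pivots 16, 0, 0, 0.
Counting signs: 1 positive, 3 zero.
Hence Q is positive semidefinite.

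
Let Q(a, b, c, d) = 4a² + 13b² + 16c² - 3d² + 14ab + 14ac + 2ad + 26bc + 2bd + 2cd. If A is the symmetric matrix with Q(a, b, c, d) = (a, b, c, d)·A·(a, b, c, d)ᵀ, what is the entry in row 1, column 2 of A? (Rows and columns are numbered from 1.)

7

The coefficient of a·b in Q is 14. For a symmetric A this equals A[1,2] + A[2,1] = 2·A[1,2].
So A[1,2] = 14/2 = 7.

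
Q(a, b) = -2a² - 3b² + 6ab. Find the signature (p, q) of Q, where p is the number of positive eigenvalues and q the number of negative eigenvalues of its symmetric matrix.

(1, 1)

Write A = [[-2, 3], [3, -3]].
Row-reducing A symmetrically gives the diagonal entries -2, 3/2.
That gives 1 positive, 1 negative pivots.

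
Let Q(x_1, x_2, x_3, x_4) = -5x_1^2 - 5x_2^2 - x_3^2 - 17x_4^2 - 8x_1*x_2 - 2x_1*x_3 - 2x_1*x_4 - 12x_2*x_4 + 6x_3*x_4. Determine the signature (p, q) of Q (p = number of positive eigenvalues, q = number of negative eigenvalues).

(0, 3)

The symmetric matrix is A = [[-5, -4, -1, -1], [-4, -5, 0, -6], [-1, 0, -1, 3], [-1, -6, 3, -17]].
Symmetric row and column elimination reduces A to a congruent diagonal form with pivots -5, -9/5, -4/9, 0.
That gives 3 negative, 1 zero pivots.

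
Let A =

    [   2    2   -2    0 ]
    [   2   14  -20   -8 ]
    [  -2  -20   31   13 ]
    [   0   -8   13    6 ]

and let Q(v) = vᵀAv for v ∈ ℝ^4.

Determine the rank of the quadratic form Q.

An LDLᵀ factorisation of A has diagonal entries 2, 12, 2, 1/6.
So there are 4 positive pivots.
The rank is the number of nonzero pivots: 4.

4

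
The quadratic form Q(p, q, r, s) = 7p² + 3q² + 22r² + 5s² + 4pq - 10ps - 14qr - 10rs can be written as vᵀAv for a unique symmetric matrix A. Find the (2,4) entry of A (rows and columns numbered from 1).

0

The coefficient of q·s in Q is 0. For a symmetric A this equals A[2,4] + A[4,2] = 2·A[2,4].
So A[2,4] = 0/2 = 0.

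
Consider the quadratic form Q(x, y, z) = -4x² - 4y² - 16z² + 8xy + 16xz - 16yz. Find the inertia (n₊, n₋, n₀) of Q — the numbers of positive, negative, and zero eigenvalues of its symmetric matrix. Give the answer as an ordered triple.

(0, 1, 2)

The associated matrix is A = [[-4, 4, 8], [4, -4, -8], [8, -8, -16]].
Row-reducing A symmetrically gives the diagonal entries -4, 0, 0.
So there are 1 negative, 2 zero pivots.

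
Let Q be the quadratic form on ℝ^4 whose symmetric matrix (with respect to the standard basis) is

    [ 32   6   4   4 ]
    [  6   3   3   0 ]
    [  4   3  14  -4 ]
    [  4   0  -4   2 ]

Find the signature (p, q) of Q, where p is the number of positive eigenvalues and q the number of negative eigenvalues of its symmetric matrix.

(3, 0)

Congruent diagonalization of A (simultaneous row and column reduction) yields pivots 32, 15/8, 54/5, 0.
Counting signs: 3 positive, 1 zero.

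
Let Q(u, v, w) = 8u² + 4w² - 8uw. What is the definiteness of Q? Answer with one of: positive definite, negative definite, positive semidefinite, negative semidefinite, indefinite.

positive semidefinite

Write A = [[8, 0, -4], [0, 0, 0], [-4, 0, 4]].
Row-reducing A symmetrically gives the diagonal entries 8, 0, 2.
So there are 2 positive, 1 zero pivots.
Hence Q is positive semidefinite.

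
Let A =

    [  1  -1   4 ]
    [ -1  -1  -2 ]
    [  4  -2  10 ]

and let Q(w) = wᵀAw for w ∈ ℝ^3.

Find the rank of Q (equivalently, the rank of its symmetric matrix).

3

An LDLᵀ factorisation of A has diagonal entries 1, -2, -4.
So there are 1 positive, 2 negative pivots.
The rank is the number of nonzero pivots: 3.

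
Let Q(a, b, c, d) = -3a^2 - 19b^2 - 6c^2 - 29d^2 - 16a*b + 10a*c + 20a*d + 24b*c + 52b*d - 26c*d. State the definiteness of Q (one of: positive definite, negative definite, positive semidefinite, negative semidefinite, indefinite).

indefinite

The symmetric matrix is A = [[-3, -8, 5, 10], [-8, -19, 12, 26], [5, 12, -6, -13], [10, 26, -13, -29]].
Symmetric row and column elimination reduces A to a congruent diagonal form with pivots -3, 7/3, 11/7, -30/11.
Counting signs: 2 positive, 2 negative.
Hence Q is indefinite.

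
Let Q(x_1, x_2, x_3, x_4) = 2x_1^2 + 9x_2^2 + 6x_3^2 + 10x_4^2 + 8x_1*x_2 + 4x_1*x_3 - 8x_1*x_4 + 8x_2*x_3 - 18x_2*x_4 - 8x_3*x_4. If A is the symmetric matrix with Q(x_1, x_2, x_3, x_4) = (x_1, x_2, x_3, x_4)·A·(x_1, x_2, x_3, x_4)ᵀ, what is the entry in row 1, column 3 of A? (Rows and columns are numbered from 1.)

2

The coefficient of x_1·x_3 in Q is 4. For a symmetric A this equals A[1,3] + A[3,1] = 2·A[1,3].
So A[1,3] = 4/2 = 2.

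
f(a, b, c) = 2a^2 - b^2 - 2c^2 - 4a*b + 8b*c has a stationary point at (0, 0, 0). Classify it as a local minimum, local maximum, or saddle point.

saddle point

The Hessian at the origin is H = [[4, -4, 0], [-4, -2, 8], [0, 8, -4]].
Applying the same elementary operations to the rows and columns of H produces a congruent diagonal matrix with entries 4, -6, 20/3.
That gives 2 positive, 1 negative pivots.
H is indefinite, so the origin is a saddle point.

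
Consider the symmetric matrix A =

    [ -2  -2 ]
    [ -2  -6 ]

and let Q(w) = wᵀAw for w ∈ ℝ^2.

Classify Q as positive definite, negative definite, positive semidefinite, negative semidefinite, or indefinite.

negative definite

For the 2×2 matrix [[-2, -2], [-2, -6]]: det = -2·-6 − (-2)² = 8, trace = -8.
det > 0 so both eigenvalues share the sign of the trace; trace = -8 < 0 ⇒ both negative.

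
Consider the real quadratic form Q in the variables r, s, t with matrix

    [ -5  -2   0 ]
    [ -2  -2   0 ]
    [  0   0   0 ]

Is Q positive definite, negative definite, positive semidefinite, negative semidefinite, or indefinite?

Row-reducing A symmetrically gives the diagonal entries -5, -6/5, 0.
That gives 2 negative, 1 zero pivots.
Hence Q is negative semidefinite.

negative semidefinite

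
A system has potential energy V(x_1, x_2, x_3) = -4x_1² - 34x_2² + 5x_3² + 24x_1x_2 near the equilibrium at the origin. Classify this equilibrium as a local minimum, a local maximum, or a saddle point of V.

saddle point

The Hessian at the origin is H = [[-8, 24, 0], [24, -68, 0], [0, 0, 10]].
Row-reducing H symmetrically gives the diagonal entries -8, 4, 10.
Counting signs: 2 positive, 1 negative.
H is indefinite, so the origin is a saddle point.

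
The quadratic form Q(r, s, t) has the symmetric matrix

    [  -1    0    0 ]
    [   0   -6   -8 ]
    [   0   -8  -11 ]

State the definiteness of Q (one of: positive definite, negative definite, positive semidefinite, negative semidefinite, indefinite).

negative definite

Row-reducing A symmetrically gives the diagonal entries -1, -6, -1/3.
Counting signs: 3 negative.
Hence Q is negative definite.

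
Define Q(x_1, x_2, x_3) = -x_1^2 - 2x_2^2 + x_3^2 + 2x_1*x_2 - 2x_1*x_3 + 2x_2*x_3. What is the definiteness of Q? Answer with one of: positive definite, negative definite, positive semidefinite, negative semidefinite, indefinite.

indefinite

Write A = [[-1, 1, -1], [1, -2, 1], [-1, 1, 1]].
Symmetric row and column elimination reduces A to a congruent diagonal form with pivots -1, -1, 2.
So there are 1 positive, 2 negative pivots.
Hence Q is indefinite.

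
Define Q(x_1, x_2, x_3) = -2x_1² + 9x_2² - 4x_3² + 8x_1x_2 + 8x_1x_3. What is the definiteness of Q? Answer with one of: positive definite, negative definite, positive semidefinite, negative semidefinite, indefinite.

indefinite

The associated matrix is A = [[-2, 4, 4], [4, 9, 0], [4, 0, -4]].
Symmetric row and column elimination reduces A to a congruent diagonal form with pivots -2, 17, 4/17.
That gives 2 positive, 1 negative pivots.
Hence Q is indefinite.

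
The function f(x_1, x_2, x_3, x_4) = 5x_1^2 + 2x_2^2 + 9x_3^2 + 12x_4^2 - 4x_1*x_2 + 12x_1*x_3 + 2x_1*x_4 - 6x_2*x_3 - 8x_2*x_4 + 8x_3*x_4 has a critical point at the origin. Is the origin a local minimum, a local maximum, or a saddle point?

local minimum

The Hessian at the origin is H = [[10, -4, 12, 2], [-4, 4, -6, -8], [12, -6, 18, 8], [2, -8, 8, 24]].
An LDLᵀ factorisation of H has diagonal entries 10, 12/5, 3, 2/3.
Counting signs: 4 positive.
H is positive definite, so the origin is a strict local minimum.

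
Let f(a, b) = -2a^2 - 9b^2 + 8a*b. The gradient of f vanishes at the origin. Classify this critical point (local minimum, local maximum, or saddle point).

The Hessian at the origin is H = [[-4, 8], [8, -18]].
det H = -4·-18 − (8)² = 8 > 0 and H[1,1] = -4 < 0, so H is negative definite.
Therefore the origin is a local maximum.

local maximum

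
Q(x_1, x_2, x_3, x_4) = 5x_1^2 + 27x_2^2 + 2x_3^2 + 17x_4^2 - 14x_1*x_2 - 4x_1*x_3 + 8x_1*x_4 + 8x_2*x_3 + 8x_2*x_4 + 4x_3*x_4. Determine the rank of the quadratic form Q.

4

The associated matrix is A = [[5, -7, -2, 4], [-7, 27, 4, 4], [-2, 4, 2, 2], [4, 4, 2, 17]].
Applying the same elementary operations to the rows and columns of A produces a congruent diagonal matrix with entries 5, 86/5, 48/43, 3/4.
That gives 4 positive pivots.
The rank is the number of nonzero pivots: 4.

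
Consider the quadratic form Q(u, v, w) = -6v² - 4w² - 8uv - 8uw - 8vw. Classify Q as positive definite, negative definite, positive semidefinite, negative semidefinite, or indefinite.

indefinite

The symmetric matrix is A = [[0, -4, -4], [-4, -6, -4], [-4, -4, -4]].
A is congruent to a diagonal matrix with 1 positive, 2 negative and 0 zero entries, so Q is indefinite.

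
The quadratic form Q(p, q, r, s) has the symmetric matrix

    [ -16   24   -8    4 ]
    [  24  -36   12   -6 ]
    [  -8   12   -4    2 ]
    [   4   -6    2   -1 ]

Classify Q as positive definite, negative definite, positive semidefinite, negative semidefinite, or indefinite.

Symmetric row and column elimination reduces A to a congruent diagonal form with pivots -16, 0, 0, 0.
That gives 1 negative, 3 zero pivots.
Hence Q is negative semidefinite.

negative semidefinite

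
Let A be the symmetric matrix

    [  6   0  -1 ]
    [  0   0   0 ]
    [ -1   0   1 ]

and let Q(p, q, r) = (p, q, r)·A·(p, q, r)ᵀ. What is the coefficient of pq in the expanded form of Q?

0

The coefficient of pq is A[1,2] + A[2,1] = 2·0 = 0.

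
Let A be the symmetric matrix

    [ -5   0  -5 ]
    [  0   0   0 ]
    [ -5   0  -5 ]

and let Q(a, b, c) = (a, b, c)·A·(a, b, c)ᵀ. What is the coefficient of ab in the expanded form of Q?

0

The coefficient of ab is A[1,2] + A[2,1] = 2·0 = 0.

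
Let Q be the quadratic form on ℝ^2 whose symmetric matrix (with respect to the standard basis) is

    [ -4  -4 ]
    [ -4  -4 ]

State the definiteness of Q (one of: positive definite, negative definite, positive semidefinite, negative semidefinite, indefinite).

For the 2×2 matrix [[-4, -4], [-4, -4]]: det = -4·-4 − (-4)² = 0, trace = -8.
det = 0 so one eigenvalue is zero; the form is semidefinite with the sign of the trace.

negative semidefinite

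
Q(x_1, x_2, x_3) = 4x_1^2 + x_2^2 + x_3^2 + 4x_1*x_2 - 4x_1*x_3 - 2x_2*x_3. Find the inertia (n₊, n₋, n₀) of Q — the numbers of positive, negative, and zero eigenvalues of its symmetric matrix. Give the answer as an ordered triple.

(1, 0, 2)

The symmetric matrix is A = [[4, 2, -2], [2, 1, -1], [-2, -1, 1]].
Congruent diagonalization of A (simultaneous row and column reduction) yields pivots 4, 0, 0.
So there are 1 positive, 2 zero pivots.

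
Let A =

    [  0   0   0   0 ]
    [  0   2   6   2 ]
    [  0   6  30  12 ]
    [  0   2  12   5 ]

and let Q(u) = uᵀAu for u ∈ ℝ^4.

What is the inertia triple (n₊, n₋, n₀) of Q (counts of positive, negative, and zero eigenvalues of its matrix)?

(2, 0, 2)

Applying the same elementary operations to the rows and columns of A produces a congruent diagonal matrix with entries 0, 2, 12, 0.
That gives 2 positive, 2 zero pivots.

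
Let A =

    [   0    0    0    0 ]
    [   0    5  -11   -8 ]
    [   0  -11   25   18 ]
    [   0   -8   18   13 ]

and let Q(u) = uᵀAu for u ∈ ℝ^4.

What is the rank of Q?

2

Applying the same elementary operations to the rows and columns of A produces a congruent diagonal matrix with entries 0, 5, 4/5, 0.
Counting signs: 2 positive, 2 zero.
The rank is the number of nonzero pivots: 2.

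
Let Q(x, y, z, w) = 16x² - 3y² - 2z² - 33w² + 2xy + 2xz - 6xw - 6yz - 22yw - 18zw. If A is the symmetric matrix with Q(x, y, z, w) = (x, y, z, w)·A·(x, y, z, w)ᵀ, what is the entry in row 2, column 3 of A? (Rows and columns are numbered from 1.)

-3

The coefficient of y·z in Q is -6. For a symmetric A this equals A[2,3] + A[3,2] = 2·A[2,3].
So A[2,3] = -6/2 = -3.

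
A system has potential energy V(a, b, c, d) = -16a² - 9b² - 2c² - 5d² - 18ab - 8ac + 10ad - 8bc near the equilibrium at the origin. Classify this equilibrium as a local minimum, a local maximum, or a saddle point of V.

The Hessian at the origin is H = [[-32, -18, -8, 10], [-18, -18, -8, 0], [-8, -8, -4, 0], [10, 0, 0, -10]].
Symmetric row and column elimination reduces H to a congruent diagonal form with pivots -32, -63/8, -4/9, -20/7.
That gives 4 negative pivots.
H is negative definite, so the origin is a strict local maximum.

local maximum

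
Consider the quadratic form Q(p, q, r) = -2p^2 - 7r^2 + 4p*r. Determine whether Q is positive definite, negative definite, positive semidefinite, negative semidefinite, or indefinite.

The symmetric matrix is A = [[-2, 0, 2], [0, 0, 0], [2, 0, -7]].
Symmetric row and column elimination reduces A to a congruent diagonal form with pivots -2, 0, -5.
Counting signs: 2 negative, 1 zero.
Hence Q is negative semidefinite.

negative semidefinite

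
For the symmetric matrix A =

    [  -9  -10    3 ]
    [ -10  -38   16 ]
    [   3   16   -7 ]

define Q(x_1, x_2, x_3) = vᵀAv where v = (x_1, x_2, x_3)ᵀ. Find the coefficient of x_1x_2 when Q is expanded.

The coefficient of x_1x_2 is A[1,2] + A[2,1] = 2·(-10) = -20.

-20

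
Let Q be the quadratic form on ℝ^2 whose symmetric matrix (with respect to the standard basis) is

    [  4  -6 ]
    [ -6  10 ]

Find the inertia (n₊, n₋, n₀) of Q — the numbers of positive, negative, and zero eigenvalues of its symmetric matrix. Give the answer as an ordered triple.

(2, 0, 0)

Symmetric row and column elimination reduces A to a congruent diagonal form with pivots 4, 1.
That gives 2 positive pivots.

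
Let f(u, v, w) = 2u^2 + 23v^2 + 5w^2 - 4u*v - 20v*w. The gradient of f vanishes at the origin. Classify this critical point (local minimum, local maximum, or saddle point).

The Hessian at the origin is H = [[4, -4, 0], [-4, 46, -20], [0, -20, 10]].
Row-reducing H symmetrically gives the diagonal entries 4, 42, 10/21.
Counting signs: 3 positive.
H is positive definite, so the origin is a strict local minimum.

local minimum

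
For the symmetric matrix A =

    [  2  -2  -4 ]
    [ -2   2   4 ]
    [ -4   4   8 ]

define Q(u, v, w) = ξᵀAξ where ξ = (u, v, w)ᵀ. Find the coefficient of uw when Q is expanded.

The coefficient of uw is A[1,3] + A[3,1] = 2·(-4) = -8.

-8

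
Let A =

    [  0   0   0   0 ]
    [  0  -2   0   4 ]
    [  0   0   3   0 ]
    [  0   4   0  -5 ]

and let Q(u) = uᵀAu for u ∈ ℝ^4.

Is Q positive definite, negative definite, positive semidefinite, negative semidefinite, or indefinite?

Congruent diagonalization of A (simultaneous row and column reduction) yields pivots 0, -2, 3, 3.
That gives 2 positive, 1 negative, 1 zero pivots.
Hence Q is indefinite.

indefinite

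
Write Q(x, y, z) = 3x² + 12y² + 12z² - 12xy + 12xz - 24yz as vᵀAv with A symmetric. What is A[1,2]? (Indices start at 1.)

The coefficient of x·y in Q is -12. For a symmetric A this equals A[1,2] + A[2,1] = 2·A[1,2].
So A[1,2] = -12/2 = -6.

-6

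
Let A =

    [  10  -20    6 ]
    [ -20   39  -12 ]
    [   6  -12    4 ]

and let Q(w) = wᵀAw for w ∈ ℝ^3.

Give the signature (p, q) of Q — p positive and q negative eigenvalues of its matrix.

Congruent diagonalization of A (simultaneous row and column reduction) yields pivots 10, -1, 2/5.
Counting signs: 2 positive, 1 negative.

(2, 1)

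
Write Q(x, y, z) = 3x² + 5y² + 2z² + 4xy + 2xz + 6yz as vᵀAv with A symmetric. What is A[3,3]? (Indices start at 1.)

The coefficient of z² in Q is 2, and that is exactly A[3,3].

2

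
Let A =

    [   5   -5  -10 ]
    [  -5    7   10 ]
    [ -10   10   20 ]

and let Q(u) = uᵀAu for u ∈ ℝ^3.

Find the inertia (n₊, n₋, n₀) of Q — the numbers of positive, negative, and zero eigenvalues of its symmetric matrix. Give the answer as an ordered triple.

Row-reducing A symmetrically gives the diagonal entries 5, 2, 0.
That gives 2 positive, 1 zero pivots.

(2, 0, 1)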